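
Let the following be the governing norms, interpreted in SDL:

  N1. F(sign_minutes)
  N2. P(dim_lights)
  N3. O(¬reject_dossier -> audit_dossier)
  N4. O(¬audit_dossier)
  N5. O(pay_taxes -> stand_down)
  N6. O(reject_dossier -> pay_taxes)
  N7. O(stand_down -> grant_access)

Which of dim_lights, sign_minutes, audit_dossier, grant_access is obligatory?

grant_access

Premise 4 gives O(¬audit_dossier).
Premise 3, O(¬reject_dossier -> audit_dossier), contraposes to O(¬audit_dossier -> reject_dossier); with O(¬audit_dossier) we get O(reject_dossier).
From O(reject_dossier) and premise 6, O(reject_dossier -> pay_taxes), we obtain O(pay_taxes).
From O(pay_taxes) and premise 5, O(pay_taxes -> stand_down), we obtain O(stand_down).
Applying K to premise 7 (O(stand_down -> grant_access)) and O(stand_down) yields O(grant_access).
So O(grant_access) holds — grant_access is obligatory. None of the other listed options is made obligatory by any chain of premises.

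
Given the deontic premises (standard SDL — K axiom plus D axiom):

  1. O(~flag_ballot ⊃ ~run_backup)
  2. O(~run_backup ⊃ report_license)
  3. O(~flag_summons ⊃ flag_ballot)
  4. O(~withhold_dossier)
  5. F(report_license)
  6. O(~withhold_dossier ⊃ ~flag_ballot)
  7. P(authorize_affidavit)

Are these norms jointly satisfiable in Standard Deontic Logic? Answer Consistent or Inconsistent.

Inconsistent

Premise 5 is F(report_license), i.e. O(~report_license).
Premise 2, O(~run_backup ⊃ report_license), contraposes to O(~report_license ⊃ run_backup); with O(~report_license) we get O(run_backup).
Premise 1 is O(~flag_ballot ⊃ ~run_backup); contrapositively O(run_backup ⊃ flag_ballot). Since O(run_backup) holds, K gives O(flag_ballot).
Premise 6, O(~withhold_dossier ⊃ ~flag_ballot), contraposes to O(flag_ballot ⊃ withhold_dossier); with O(flag_ballot) we get O(withhold_dossier).
But premise 4 directly asserts O(~withhold_dossier).
We now have both O(withhold_dossier) and O(~withhold_dossier) — withhold_dossier is simultaneously obligatory and forbidden, violating the D-axiom.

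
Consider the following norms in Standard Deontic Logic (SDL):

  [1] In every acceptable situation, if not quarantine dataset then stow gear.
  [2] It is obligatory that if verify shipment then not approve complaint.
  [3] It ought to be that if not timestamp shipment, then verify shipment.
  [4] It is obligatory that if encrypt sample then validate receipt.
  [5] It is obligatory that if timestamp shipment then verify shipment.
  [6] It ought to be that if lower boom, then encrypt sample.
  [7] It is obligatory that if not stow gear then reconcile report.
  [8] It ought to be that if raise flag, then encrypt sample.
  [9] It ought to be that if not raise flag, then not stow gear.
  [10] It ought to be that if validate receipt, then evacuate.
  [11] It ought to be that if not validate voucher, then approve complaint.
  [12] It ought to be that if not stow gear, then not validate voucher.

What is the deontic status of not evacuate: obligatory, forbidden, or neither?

Forbidden

Premises 5 and 3 are O(timestamp_shipment → verify_shipment) and O(¬timestamp_shipment → verify_shipment); every ideal world satisfies timestamp_shipment or ¬timestamp_shipment, so in either case verify_shipment holds — hence O(verify_shipment).
Applying K to premise 2 (O(verify_shipment → ¬approve_complaint)) and O(verify_shipment) yields O(¬approve_complaint).
Premise 11, O(¬validate_voucher → approve_complaint), contraposes to O(¬approve_complaint → validate_voucher); with O(¬approve_complaint) we get O(validate_voucher).
Premise 12 is O(¬stow_gear → ¬validate_voucher); contrapositively O(validate_voucher → stow_gear). Since O(validate_voucher) holds, K gives O(stow_gear).
The contrapositive of premise 9 (O(¬raise_flag → ¬stow_gear)) is O(stow_gear → raise_flag), and O(stow_gear) is already established, so O(raise_flag).
Applying K to premise 8 (O(raise_flag → encrypt_sample)) and O(raise_flag) yields O(encrypt_sample).
Premise 4 is O(encrypt_sample → validate_receipt); since O(encrypt_sample), deontic closure gives O(validate_receipt).
Premise 10 is O(validate_receipt → evacuate); since O(validate_receipt), deontic closure gives O(evacuate).
Premises 1, 6, 7 do not contribute to this derivation.
Thus O(evacuate), which is F(¬evacuate): ¬evacuate is forbidden.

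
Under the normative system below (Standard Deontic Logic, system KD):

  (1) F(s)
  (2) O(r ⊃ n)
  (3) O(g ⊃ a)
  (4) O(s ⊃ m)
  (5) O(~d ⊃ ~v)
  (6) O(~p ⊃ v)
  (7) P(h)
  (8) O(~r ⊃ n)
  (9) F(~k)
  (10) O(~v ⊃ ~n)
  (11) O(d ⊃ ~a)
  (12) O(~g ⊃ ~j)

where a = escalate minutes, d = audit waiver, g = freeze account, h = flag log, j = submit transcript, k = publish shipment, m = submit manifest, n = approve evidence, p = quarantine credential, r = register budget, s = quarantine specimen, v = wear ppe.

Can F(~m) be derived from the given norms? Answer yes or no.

Premise 4 is O(s ⊃ m), but O(s) is not derivable from the premises, so it does not yield O(m).
No other premise forces O(m). An ideal world satisfying every premise can still have ~m true, so F(~m) is not derivable.

No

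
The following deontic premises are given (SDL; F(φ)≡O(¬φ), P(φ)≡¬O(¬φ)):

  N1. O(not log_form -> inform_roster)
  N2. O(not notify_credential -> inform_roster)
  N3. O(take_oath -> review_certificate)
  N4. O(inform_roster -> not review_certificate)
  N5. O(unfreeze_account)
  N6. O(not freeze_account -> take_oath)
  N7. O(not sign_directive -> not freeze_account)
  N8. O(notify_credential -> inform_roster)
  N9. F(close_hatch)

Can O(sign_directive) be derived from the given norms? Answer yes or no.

Yes

Premises 8 and 2 cover both cases: O(notify_credential -> inform_roster) and O(not notify_credential -> inform_roster). Since notify_credential ∨ not notify_credential is a tautology, O(inform_roster) follows.
With premise 4, O(inform_roster -> not review_certificate), the K-axiom yields O(not review_certificate).
The contrapositive of premise 3 (O(take_oath -> review_certificate)) is O(not review_certificate -> not take_oath), and O(not review_certificate) is already established, so O(not take_oath).
Premise 6 is O(not freeze_account -> take_oath); contrapositively O(not take_oath -> freeze_account). Since O(not take_oath) holds, K gives O(freeze_account).
Premise 7, O(not sign_directive -> not freeze_account), contraposes to O(freeze_account -> sign_directive); with O(freeze_account) we get O(sign_directive).
Premises 1, 5, 9 do not contribute to this derivation.
So O(sign_directive) follows.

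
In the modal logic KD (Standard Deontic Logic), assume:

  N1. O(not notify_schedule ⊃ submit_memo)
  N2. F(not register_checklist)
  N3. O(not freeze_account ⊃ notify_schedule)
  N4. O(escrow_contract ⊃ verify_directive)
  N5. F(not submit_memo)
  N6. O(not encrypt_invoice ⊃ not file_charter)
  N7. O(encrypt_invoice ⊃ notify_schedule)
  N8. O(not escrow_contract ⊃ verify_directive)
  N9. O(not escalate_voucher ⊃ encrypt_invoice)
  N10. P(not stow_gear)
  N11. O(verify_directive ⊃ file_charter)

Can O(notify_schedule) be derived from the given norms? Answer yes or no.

Yes

Premises 8 and 4 cover both cases: O(not escrow_contract ⊃ verify_directive) and O(escrow_contract ⊃ verify_directive). Since not escrow_contract ∨ escrow_contract is a tautology, O(verify_directive) follows.
From O(verify_directive) and premise 11, O(verify_directive ⊃ file_charter), we obtain O(file_charter).
Premise 6 is O(not encrypt_invoice ⊃ not file_charter); contrapositively O(file_charter ⊃ encrypt_invoice). Since O(file_charter) holds, K gives O(encrypt_invoice).
With premise 7, O(encrypt_invoice ⊃ notify_schedule), the K-axiom yields O(notify_schedule).
Premises 1, 2, 3, 5, 9, 10 do not contribute to this derivation.
So O(notify_schedule) follows.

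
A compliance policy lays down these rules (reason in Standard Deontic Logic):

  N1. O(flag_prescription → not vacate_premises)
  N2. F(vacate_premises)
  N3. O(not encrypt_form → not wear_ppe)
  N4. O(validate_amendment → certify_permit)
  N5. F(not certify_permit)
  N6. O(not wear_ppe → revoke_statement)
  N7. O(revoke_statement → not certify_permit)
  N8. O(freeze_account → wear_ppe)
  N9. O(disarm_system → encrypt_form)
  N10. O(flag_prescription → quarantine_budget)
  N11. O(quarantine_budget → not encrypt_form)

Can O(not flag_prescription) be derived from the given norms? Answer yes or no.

Yes

Premise 5, F(not certify_permit), is equivalent to O(certify_permit).
Premise 7, O(revoke_statement → not certify_permit), contraposes to O(certify_permit → not revoke_statement); with O(certify_permit) we get O(not revoke_statement).
Premise 6, O(not wear_ppe → revoke_statement), contraposes to O(not revoke_statement → wear_ppe); with O(not revoke_statement) we get O(wear_ppe).
The contrapositive of premise 3 (O(not encrypt_form → not wear_ppe)) is O(wear_ppe → encrypt_form), and O(wear_ppe) is already established, so O(encrypt_form).
Premise 11, O(quarantine_budget → not encrypt_form), contraposes to O(encrypt_form → not quarantine_budget); with O(encrypt_form) we get O(not quarantine_budget).
Premise 10, O(flag_prescription → quarantine_budget), contraposes to O(not quarantine_budget → not flag_prescription); with O(not quarantine_budget) we get O(not flag_prescription).
Premises 1, 2, 4, 8, 9 do not contribute to this derivation.
So O(not flag_prescription) follows.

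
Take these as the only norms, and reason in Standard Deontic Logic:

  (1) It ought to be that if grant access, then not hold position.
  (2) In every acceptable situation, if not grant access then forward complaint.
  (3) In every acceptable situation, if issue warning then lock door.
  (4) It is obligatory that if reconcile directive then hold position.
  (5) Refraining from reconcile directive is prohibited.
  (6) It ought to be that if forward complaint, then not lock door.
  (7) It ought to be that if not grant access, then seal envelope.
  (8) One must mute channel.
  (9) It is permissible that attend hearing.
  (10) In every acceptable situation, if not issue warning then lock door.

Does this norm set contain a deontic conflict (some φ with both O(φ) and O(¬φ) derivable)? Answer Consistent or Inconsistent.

By case analysis on issue_warning: premise 3 gives O(issue_warning → lock_door) and premise 10 gives O(¬issue_warning → lock_door), so O(lock_door) either way.
Premise 6 is O(forward_complaint → ¬lock_door); contrapositively O(lock_door → ¬forward_complaint). Since O(lock_door) holds, K gives O(¬forward_complaint).
Premise 2, O(¬grant_access → forward_complaint), contraposes to O(¬forward_complaint → grant_access); with O(¬forward_complaint) we get O(grant_access).
From O(grant_access) and premise 1, O(grant_access → ¬hold_position), we obtain O(¬hold_position).
The contrapositive of premise 4 (O(reconcile_directive → hold_position)) is O(¬hold_position → ¬reconcile_directive), and O(¬hold_position) is already established, so O(¬reconcile_directive).
But premise 5, F(¬reconcile_directive), means O(reconcile_directive).
We now have both O(¬reconcile_directive) and O(reconcile_directive) — reconcile_directive is simultaneously obligatory and forbidden, violating the D-axiom.

Inconsistent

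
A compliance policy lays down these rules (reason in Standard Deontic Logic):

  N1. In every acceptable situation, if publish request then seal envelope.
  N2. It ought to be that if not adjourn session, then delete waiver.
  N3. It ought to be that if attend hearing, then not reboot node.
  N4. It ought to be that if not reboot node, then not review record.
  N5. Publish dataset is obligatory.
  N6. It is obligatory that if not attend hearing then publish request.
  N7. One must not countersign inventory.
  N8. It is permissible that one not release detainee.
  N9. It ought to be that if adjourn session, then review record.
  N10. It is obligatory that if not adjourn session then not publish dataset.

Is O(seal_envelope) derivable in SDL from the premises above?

From premise 5 we have O(publish_dataset).
Premise 10, O(¬adjourn_session → ¬publish_dataset), contraposes to O(publish_dataset → adjourn_session); with O(publish_dataset) we get O(adjourn_session).
From O(adjourn_session) and premise 9, O(adjourn_session → review_record), we obtain O(review_record).
Premise 4, O(¬reboot_node → ¬review_record), contraposes to O(review_record → reboot_node); with O(review_record) we get O(reboot_node).
The contrapositive of premise 3 (O(attend_hearing → ¬reboot_node)) is O(reboot_node → ¬attend_hearing), and O(reboot_node) is already established, so O(¬attend_hearing).
From O(¬attend_hearing) and premise 6, O(¬attend_hearing → publish_request), we obtain O(publish_request).
With premise 1, O(publish_request → seal_envelope), the K-axiom yields O(seal_envelope).
Premises 2, 7, 8 do not contribute to this derivation.
So O(seal_envelope) follows.

Yes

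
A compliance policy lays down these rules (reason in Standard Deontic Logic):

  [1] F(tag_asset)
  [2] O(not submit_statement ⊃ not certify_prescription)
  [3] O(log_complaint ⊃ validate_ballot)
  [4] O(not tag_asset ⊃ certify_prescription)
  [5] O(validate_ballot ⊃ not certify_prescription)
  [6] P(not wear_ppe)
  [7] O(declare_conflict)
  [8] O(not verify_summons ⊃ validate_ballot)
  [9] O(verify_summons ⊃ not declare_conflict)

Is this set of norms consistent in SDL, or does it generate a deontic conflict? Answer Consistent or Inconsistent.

From premise 7 we have O(declare_conflict).
Premise 9, O(verify_summons ⊃ not declare_conflict), contraposes to O(declare_conflict ⊃ not verify_summons); with O(declare_conflict) we get O(not verify_summons).
From O(not verify_summons) and premise 8, O(not verify_summons ⊃ validate_ballot), we obtain O(validate_ballot).
From O(validate_ballot) and premise 5, O(validate_ballot ⊃ not certify_prescription), we obtain O(not certify_prescription).
The contrapositive of premise 4 (O(not tag_asset ⊃ certify_prescription)) is O(not certify_prescription ⊃ tag_asset), and O(not certify_prescription) is already established, so O(tag_asset).
However, F(tag_asset) at premise 1 amounts to O(not tag_asset).
We now have both O(tag_asset) and O(not tag_asset) — tag_asset is simultaneously obligatory and forbidden, violating the D-axiom.

Inconsistent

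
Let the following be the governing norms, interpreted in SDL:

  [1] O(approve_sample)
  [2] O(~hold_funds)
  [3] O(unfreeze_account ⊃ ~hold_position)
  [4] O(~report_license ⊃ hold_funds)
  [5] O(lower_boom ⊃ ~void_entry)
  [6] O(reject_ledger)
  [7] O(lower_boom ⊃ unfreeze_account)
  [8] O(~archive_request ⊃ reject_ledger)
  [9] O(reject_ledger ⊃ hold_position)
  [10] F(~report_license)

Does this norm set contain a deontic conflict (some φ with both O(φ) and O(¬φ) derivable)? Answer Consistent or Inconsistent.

Premise 4 is O(~report_license ⊃ hold_funds), but O(~report_license) is not derivable from the premises, so it does not yield O(hold_funds).
So O(hold_funds) is not derivable, and the apparent clash with O(~hold_funds) does not arise.
A world satisfying every obligation exists (e.g. approve_sample=true, archive_request=false, hold_funds=false, hold_position=true, lower_boom=false, reject_ledger=true, report_license=true, unfreeze_account=false, void_entry=false); no atom is both obligatory and forbidden, so the set is consistent.

Consistent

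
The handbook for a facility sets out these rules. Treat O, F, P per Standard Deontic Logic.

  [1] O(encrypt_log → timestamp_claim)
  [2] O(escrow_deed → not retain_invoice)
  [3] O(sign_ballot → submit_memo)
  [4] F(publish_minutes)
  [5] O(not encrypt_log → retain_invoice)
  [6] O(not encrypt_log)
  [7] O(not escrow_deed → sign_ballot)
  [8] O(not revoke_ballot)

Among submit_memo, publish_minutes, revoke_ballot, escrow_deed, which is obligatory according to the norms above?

From premise 6 we have O(not encrypt_log).
With premise 5, O(not encrypt_log → retain_invoice), the K-axiom yields O(retain_invoice).
Premise 2, O(escrow_deed → not retain_invoice), contraposes to O(retain_invoice → not escrow_deed); with O(retain_invoice) we get O(not escrow_deed).
Applying K to premise 7 (O(not escrow_deed → sign_ballot)) and O(not escrow_deed) yields O(sign_ballot).
With premise 3, O(sign_ballot → submit_memo), the K-axiom yields O(submit_memo).
So O(submit_memo) holds — submit_memo is obligatory. None of the other listed options is made obligatory by any chain of premises.

submit_memo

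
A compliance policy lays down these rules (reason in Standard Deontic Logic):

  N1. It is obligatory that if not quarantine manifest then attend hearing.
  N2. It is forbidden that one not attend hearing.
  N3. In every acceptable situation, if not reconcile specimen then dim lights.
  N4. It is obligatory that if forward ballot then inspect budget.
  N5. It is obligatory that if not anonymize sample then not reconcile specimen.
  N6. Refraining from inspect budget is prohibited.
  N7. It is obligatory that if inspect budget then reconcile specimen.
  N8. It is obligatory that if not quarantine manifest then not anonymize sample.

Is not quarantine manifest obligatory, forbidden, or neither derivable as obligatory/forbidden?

Forbidden

Premise 6 is F(¬inspect_budget), i.e. O(inspect_budget).
Applying K to premise 7 (O(inspect_budget → reconcile_specimen)) and O(inspect_budget) yields O(reconcile_specimen).
Premise 5 is O(¬anonymize_sample → ¬reconcile_specimen); contrapositively O(reconcile_specimen → anonymize_sample). Since O(reconcile_specimen) holds, K gives O(anonymize_sample).
The contrapositive of premise 8 (O(¬quarantine_manifest → ¬anonymize_sample)) is O(anonymize_sample → quarantine_manifest), and O(anonymize_sample) is already established, so O(quarantine_manifest).
Premises 1, 2, 3, 4 do not contribute to this derivation.
Thus O(quarantine_manifest), which is F(¬quarantine_manifest): ¬quarantine_manifest is forbidden.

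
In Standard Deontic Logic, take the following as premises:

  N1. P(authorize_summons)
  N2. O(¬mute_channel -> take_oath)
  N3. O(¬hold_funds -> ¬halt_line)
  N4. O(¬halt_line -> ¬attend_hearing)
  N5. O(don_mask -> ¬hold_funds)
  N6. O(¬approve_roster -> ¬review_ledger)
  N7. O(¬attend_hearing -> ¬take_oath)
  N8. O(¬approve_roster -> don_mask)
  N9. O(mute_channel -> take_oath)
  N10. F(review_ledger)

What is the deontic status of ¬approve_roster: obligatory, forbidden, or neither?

Premises 9 and 2 cover both cases: O(mute_channel -> take_oath) and O(¬mute_channel -> take_oath). Since mute_channel ∨ ¬mute_channel is a tautology, O(take_oath) follows.
The contrapositive of premise 7 (O(¬attend_hearing -> ¬take_oath)) is O(take_oath -> attend_hearing), and O(take_oath) is already established, so O(attend_hearing).
Premise 4 is O(¬halt_line -> ¬attend_hearing); contrapositively O(attend_hearing -> halt_line). Since O(attend_hearing) holds, K gives O(halt_line).
The contrapositive of premise 3 (O(¬hold_funds -> ¬halt_line)) is O(halt_line -> hold_funds), and O(halt_line) is already established, so O(hold_funds).
Premise 5, O(don_mask -> ¬hold_funds), contraposes to O(hold_funds -> ¬don_mask); with O(hold_funds) we get O(¬don_mask).
Premise 8, O(¬approve_roster -> don_mask), contraposes to O(¬don_mask -> approve_roster); with O(¬don_mask) we get O(approve_roster).
Premises 1, 6, 10 do not contribute to this derivation.
Thus O(approve_roster), which is F(¬approve_roster): ¬approve_roster is forbidden.

Forbidden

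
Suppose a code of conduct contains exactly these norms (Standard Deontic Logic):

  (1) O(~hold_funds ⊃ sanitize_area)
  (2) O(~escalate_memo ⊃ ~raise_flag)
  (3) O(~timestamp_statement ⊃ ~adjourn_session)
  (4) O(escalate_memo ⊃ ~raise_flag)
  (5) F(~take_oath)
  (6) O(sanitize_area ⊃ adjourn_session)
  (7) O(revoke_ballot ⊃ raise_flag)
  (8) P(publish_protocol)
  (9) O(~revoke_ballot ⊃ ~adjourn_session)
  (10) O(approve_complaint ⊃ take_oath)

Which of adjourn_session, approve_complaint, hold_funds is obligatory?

By case analysis on escalate_memo: premise 4 gives O(escalate_memo ⊃ ~raise_flag) and premise 2 gives O(~escalate_memo ⊃ ~raise_flag), so O(~raise_flag) either way.
Premise 7 is O(revoke_ballot ⊃ raise_flag); contrapositively O(~raise_flag ⊃ ~revoke_ballot). Since O(~raise_flag) holds, K gives O(~revoke_ballot).
From O(~revoke_ballot) and premise 9, O(~revoke_ballot ⊃ ~adjourn_session), we obtain O(~adjourn_session).
Premise 6 is O(sanitize_area ⊃ adjourn_session); contrapositively O(~adjourn_session ⊃ ~sanitize_area). Since O(~adjourn_session) holds, K gives O(~sanitize_area).
The contrapositive of premise 1 (O(~hold_funds ⊃ sanitize_area)) is O(~sanitize_area ⊃ hold_funds), and O(~sanitize_area) is already established, so O(hold_funds).
So O(hold_funds) holds — hold_funds is obligatory. None of the other listed options is made obligatory by any chain of premises.

hold_funds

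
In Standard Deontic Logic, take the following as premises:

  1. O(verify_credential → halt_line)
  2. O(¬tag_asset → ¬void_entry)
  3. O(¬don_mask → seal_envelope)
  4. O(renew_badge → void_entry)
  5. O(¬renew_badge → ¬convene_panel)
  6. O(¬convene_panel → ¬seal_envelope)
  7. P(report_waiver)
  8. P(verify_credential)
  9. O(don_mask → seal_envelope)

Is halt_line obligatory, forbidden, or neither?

Premise 1 is O(verify_credential → halt_line), but O(verify_credential) is not derivable from the premises (the permission P(verify_credential) asserts only ¬O(¬verify_credential), not O(verify_credential)), so it does not yield O(halt_line).
No premise or chain of K-axiom applications forces O(halt_line), and none forces O(¬halt_line). So halt_line is neither obligatory nor forbidden under these norms.

Neither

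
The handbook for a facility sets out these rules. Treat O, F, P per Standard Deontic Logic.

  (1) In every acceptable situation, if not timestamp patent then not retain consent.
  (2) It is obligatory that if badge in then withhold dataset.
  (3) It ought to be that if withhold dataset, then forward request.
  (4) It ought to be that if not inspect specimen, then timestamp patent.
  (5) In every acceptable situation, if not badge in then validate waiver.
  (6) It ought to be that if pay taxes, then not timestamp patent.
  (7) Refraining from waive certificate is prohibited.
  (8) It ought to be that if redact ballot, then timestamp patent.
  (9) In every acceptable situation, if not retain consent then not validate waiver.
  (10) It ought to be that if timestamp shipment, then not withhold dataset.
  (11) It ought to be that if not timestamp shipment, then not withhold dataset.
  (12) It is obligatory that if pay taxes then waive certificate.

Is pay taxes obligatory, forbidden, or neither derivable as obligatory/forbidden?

Premises 11 and 10 cover both cases: O(¬timestamp_shipment → ¬withhold_dataset) and O(timestamp_shipment → ¬withhold_dataset). Since ¬timestamp_shipment ∨ timestamp_shipment is a tautology, O(¬withhold_dataset) follows.
Premise 2 is O(badge_in → withhold_dataset); contrapositively O(¬withhold_dataset → ¬badge_in). Since O(¬withhold_dataset) holds, K gives O(¬badge_in).
From O(¬badge_in) and premise 5, O(¬badge_in → validate_waiver), we obtain O(validate_waiver).
Premise 9, O(¬retain_consent → ¬validate_waiver), contraposes to O(validate_waiver → retain_consent); with O(validate_waiver) we get O(retain_consent).
The contrapositive of premise 1 (O(¬timestamp_patent → ¬retain_consent)) is O(retain_consent → timestamp_patent), and O(retain_consent) is already established, so O(timestamp_patent).
The contrapositive of premise 6 (O(pay_taxes → ¬timestamp_patent)) is O(timestamp_patent → ¬pay_taxes), and O(timestamp_patent) is already established, so O(¬pay_taxes).
Premises 3, 4, 7, 8, 12 do not contribute to this derivation.
Thus O(¬pay_taxes), which is F(pay_taxes): pay_taxes is forbidden.

Forbidden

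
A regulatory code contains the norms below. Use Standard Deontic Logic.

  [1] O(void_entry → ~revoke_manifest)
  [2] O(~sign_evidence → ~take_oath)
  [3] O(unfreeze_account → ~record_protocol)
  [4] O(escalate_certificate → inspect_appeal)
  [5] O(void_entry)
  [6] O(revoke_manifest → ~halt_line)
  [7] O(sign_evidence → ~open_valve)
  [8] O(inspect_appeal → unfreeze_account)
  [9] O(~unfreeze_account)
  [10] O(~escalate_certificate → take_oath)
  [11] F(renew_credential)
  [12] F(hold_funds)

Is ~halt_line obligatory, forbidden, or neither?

Premise 6 is O(revoke_manifest → ~halt_line), but O(revoke_manifest) is not derivable from the premises, so it does not yield O(~halt_line).
No premise or chain of K-axiom applications forces O(~halt_line), and none forces O(halt_line). So ~halt_line is neither obligatory nor forbidden under these norms.

Neither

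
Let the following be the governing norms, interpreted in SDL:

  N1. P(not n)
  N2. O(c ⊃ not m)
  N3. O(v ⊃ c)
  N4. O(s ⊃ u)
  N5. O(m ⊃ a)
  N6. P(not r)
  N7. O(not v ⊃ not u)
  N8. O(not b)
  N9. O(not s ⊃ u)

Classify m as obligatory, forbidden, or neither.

Forbidden

Premises 9 and 4 cover both cases: O(not s ⊃ u) and O(s ⊃ u). Since not s ∨ s is a tautology, O(u) follows.
The contrapositive of premise 7 (O(not v ⊃ not u)) is O(u ⊃ v), and O(u) is already established, so O(v).
From O(v) and premise 3, O(v ⊃ c), we obtain O(c).
Applying K to premise 2 (O(c ⊃ not m)) and O(c) yields O(not m).
Premises 1, 5, 6, 8 do not contribute to this derivation.
Thus O(not m), which is F(m): m is forbidden.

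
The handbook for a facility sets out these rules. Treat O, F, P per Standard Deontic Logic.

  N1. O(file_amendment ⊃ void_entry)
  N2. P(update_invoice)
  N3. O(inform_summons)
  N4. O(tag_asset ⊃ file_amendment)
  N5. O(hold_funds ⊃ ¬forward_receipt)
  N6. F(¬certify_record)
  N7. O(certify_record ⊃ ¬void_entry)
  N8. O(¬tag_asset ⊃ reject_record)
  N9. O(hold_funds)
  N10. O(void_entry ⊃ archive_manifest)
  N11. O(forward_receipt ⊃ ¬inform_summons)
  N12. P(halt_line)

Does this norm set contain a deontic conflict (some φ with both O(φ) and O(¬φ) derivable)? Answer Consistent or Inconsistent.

Consistent

Premise 11 is O(forward_receipt ⊃ ¬inform_summons), but O(forward_receipt) is not derivable from the premises, so it does not yield O(¬inform_summons).
So O(¬inform_summons) is not derivable, and the apparent clash with O(inform_summons) does not arise.
A world satisfying every obligation exists (e.g. archive_manifest=false, certify_record=true, file_amendment=false, forward_receipt=false, halt_line=false, hold_funds=true, inform_summons=true, reject_record=true, tag_asset=false, update_invoice=false, void_entry=false); no atom is both obligatory and forbidden, so the set is consistent.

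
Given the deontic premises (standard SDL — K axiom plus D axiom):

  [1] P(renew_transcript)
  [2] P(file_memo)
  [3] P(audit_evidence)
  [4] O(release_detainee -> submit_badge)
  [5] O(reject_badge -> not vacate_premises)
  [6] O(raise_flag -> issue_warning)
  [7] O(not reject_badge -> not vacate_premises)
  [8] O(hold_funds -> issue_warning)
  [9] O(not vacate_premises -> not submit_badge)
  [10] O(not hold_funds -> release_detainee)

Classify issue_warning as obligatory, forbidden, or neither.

Premises 5 and 7 are O(reject_badge -> not vacate_premises) and O(not reject_badge -> not vacate_premises); every ideal world satisfies reject_badge or not reject_badge, so in either case not vacate_premises holds — hence O(not vacate_premises).
Premise 9 is O(not vacate_premises -> not submit_badge); since O(not vacate_premises), deontic closure gives O(not submit_badge).
The contrapositive of premise 4 (O(release_detainee -> submit_badge)) is O(not submit_badge -> not release_detainee), and O(not submit_badge) is already established, so O(not release_detainee).
Premise 10, O(not hold_funds -> release_detainee), contraposes to O(not release_detainee -> hold_funds); with O(not release_detainee) we get O(hold_funds).
From O(hold_funds) and premise 8, O(hold_funds -> issue_warning), we obtain O(issue_warning).
Premises 1, 2, 3, 6 do not contribute to this derivation.
Hence issue_warning is obligatory.

Obligatory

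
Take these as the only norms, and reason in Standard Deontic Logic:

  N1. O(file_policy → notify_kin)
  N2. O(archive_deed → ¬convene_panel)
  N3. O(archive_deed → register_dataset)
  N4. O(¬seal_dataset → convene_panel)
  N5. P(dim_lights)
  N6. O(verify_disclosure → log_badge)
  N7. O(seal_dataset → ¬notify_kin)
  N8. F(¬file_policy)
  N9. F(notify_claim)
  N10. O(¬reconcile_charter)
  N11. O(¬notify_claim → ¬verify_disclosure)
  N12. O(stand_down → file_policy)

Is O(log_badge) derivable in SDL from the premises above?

No

Premise 6 is O(verify_disclosure → log_badge), but O(verify_disclosure) is not derivable from the premises, so it does not yield O(log_badge).
No other premise forces O(log_badge). An ideal world satisfying every premise can still have log_badge false, so O(log_badge) is not derivable.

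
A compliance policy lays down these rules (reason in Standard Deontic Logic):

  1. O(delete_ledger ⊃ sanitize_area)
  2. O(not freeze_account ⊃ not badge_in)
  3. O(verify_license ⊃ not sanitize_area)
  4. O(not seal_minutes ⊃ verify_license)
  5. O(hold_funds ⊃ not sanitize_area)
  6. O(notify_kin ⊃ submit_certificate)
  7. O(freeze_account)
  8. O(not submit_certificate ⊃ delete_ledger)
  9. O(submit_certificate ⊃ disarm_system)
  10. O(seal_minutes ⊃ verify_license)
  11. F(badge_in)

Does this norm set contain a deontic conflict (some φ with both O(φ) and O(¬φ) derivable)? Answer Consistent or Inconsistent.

Premise 2 is O(not freeze_account ⊃ not badge_in); even if O(not badge_in) held, inferring O(not freeze_account) would be affirming the consequent — invalid.
So O(not freeze_account) is not derivable, and the apparent clash with O(freeze_account) does not arise.
A world satisfying every obligation exists (e.g. badge_in=false, delete_ledger=false, disarm_system=true, freeze_account=true, hold_funds=false, notify_kin=false, sanitize_area=false, seal_minutes=false, submit_certificate=true, verify_license=true); no atom is both obligatory and forbidden, so the set is consistent.

Consistent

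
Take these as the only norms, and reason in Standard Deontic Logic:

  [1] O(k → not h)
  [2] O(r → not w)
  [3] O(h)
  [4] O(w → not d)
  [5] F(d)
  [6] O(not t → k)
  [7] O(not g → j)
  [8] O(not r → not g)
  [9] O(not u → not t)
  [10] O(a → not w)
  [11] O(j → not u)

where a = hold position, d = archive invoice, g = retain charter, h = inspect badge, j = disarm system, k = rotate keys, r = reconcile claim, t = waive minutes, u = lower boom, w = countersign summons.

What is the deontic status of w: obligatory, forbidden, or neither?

Premise 3 gives O(h).
Premise 1, O(k → not h), contraposes to O(h → not k); with O(h) we get O(not k).
The contrapositive of premise 6 (O(not t → k)) is O(not k → t), and O(not k) is already established, so O(t).
The contrapositive of premise 9 (O(not u → not t)) is O(t → u), and O(t) is already established, so O(u).
The contrapositive of premise 11 (O(j → not u)) is O(u → not j), and O(u) is already established, so O(not j).
The contrapositive of premise 7 (O(not g → j)) is O(not j → g), and O(not j) is already established, so O(g).
Premise 8 is O(not r → not g); contrapositively O(g → r). Since O(g) holds, K gives O(r).
With premise 2, O(r → not w), the K-axiom yields O(not w).
Premises 4, 5, 10 do not contribute to this derivation.
Thus O(not w), which is F(w): w is forbidden.

Forbidden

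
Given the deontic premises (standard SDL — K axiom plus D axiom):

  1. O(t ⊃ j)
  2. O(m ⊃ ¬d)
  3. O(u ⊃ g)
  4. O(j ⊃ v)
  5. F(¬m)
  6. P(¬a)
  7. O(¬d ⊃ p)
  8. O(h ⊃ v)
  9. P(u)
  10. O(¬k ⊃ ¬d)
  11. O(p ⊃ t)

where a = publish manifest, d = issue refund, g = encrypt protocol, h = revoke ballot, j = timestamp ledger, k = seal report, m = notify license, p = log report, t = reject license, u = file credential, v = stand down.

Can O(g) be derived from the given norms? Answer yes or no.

Premise 3 is O(u ⊃ g), but O(u) is not derivable from the premises (the permission P(u) asserts only ¬O(¬u), not O(u)), so it does not yield O(g).
No other premise forces O(g). An ideal world satisfying every premise can still have g false, so O(g) is not derivable.

No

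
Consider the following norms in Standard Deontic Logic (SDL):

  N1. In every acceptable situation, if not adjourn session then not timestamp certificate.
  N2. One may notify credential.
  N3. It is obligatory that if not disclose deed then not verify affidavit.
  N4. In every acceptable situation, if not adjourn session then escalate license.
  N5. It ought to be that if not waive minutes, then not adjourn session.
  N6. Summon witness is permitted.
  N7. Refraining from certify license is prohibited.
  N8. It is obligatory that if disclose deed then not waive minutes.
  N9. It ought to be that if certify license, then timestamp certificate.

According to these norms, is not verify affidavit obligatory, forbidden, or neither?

Premise 7 is F(¬certify_license), i.e. O(certify_license).
Applying K to premise 9 (O(certify_license → timestamp_certificate)) and O(certify_license) yields O(timestamp_certificate).
The contrapositive of premise 1 (O(¬adjourn_session → ¬timestamp_certificate)) is O(timestamp_certificate → adjourn_session), and O(timestamp_certificate) is already established, so O(adjourn_session).
Premise 5 is O(¬waive_minutes → ¬adjourn_session); contrapositively O(adjourn_session → waive_minutes). Since O(adjourn_session) holds, K gives O(waive_minutes).
Premise 8, O(disclose_deed → ¬waive_minutes), contraposes to O(waive_minutes → ¬disclose_deed); with O(waive_minutes) we get O(¬disclose_deed).
Applying K to premise 3 (O(¬disclose_deed → ¬verify_affidavit)) and O(¬disclose_deed) yields O(¬verify_affidavit).
Premises 2, 4, 6 do not contribute to this derivation.
Hence ¬verify_affidavit is obligatory.

Obligatory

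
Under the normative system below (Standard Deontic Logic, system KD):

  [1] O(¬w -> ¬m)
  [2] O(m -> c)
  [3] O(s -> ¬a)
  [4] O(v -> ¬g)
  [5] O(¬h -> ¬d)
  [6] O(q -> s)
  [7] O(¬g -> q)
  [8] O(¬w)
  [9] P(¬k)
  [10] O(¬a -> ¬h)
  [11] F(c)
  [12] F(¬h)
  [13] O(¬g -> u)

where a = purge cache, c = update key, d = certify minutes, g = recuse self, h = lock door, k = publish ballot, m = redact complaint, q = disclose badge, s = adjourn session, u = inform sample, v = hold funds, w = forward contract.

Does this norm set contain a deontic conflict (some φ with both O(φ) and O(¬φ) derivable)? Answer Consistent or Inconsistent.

Premise 2 is O(m -> c), but O(m) is not derivable from the premises, so it does not yield O(c).
So O(c) is not derivable, and the apparent clash with O(¬c) does not arise.
A world satisfying every obligation exists (e.g. a=true, c=false, d=false, g=true, h=true, k=false, m=false, q=false, s=false, u=false, v=false, w=false); no atom is both obligatory and forbidden, so the set is consistent.

Consistent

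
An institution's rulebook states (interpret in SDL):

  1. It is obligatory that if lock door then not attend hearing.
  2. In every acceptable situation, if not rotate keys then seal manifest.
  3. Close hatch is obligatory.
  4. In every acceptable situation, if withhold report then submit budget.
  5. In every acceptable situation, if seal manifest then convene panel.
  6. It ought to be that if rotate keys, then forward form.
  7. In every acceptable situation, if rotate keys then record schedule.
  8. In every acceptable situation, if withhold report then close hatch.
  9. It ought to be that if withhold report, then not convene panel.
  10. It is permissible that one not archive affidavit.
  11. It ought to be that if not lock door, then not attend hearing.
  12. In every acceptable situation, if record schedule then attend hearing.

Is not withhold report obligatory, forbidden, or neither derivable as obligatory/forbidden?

Obligatory

Premises 11 and 1 cover both cases: O(¬lock_door → ¬attend_hearing) and O(lock_door → ¬attend_hearing). Since ¬lock_door ∨ lock_door is a tautology, O(¬attend_hearing) follows.
The contrapositive of premise 12 (O(record_schedule → attend_hearing)) is O(¬attend_hearing → ¬record_schedule), and O(¬attend_hearing) is already established, so O(¬record_schedule).
Premise 7 is O(rotate_keys → record_schedule); contrapositively O(¬record_schedule → ¬rotate_keys). Since O(¬record_schedule) holds, K gives O(¬rotate_keys).
Applying K to premise 2 (O(¬rotate_keys → seal_manifest)) and O(¬rotate_keys) yields O(seal_manifest).
Premise 5 is O(seal_manifest → convene_panel); since O(seal_manifest), deontic closure gives O(convene_panel).
Premise 9, O(withhold_report → ¬convene_panel), contraposes to O(convene_panel → ¬withhold_report); with O(convene_panel) we get O(¬withhold_report).
Premises 3, 4, 6, 8, 10 do not contribute to this derivation.
Hence ¬withhold_report is obligatory.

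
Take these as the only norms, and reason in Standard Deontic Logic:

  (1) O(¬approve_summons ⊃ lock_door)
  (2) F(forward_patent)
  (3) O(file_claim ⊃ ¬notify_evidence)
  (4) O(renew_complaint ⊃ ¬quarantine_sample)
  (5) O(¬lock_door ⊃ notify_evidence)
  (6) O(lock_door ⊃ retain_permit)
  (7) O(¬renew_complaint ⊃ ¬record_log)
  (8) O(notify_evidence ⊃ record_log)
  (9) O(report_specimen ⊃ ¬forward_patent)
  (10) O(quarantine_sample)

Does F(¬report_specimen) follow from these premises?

Premise 9 is O(report_specimen ⊃ ¬forward_patent); even if O(¬forward_patent) held, inferring O(report_specimen) would be affirming the consequent — invalid.
No other premise forces O(report_specimen). An ideal world satisfying every premise can still have ¬report_specimen true, so F(¬report_specimen) is not derivable.

No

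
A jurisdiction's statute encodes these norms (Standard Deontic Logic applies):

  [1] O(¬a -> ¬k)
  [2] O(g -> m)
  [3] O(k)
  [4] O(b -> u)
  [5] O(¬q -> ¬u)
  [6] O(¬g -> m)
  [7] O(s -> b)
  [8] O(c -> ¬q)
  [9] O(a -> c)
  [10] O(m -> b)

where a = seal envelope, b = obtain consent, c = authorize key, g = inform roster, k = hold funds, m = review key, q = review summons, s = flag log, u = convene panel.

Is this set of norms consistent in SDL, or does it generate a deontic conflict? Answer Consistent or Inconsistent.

Inconsistent

Premises 6 and 2 are O(¬g -> m) and O(g -> m); every ideal world satisfies ¬g or g, so in either case m holds — hence O(m).
From O(m) and premise 10, O(m -> b), we obtain O(b).
Premise 4 is O(b -> u); since O(b), deontic closure gives O(u).
The contrapositive of premise 5 (O(¬q -> ¬u)) is O(u -> q), and O(u) is already established, so O(q).
Premise 8 is O(c -> ¬q); contrapositively O(q -> ¬c). Since O(q) holds, K gives O(¬c).
Premise 9, O(a -> c), contraposes to O(¬c -> ¬a); with O(¬c) we get O(¬a).
With premise 1, O(¬a -> ¬k), the K-axiom yields O(¬k).
But premise 3 directly asserts O(k).
We now have both O(¬k) and O(k) — k is simultaneously obligatory and forbidden, violating the D-axiom.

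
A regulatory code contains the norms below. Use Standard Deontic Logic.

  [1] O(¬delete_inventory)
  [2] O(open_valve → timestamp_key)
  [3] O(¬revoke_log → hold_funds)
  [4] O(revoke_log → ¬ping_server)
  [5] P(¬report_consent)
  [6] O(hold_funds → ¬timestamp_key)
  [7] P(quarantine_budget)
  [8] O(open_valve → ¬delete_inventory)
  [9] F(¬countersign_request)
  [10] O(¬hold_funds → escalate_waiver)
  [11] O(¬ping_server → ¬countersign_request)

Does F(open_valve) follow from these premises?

Yes

Premise 9, F(¬countersign_request), is equivalent to O(countersign_request).
The contrapositive of premise 11 (O(¬ping_server → ¬countersign_request)) is O(countersign_request → ping_server), and O(countersign_request) is already established, so O(ping_server).
The contrapositive of premise 4 (O(revoke_log → ¬ping_server)) is O(ping_server → ¬revoke_log), and O(ping_server) is already established, so O(¬revoke_log).
Applying K to premise 3 (O(¬revoke_log → hold_funds)) and O(¬revoke_log) yields O(hold_funds).
With premise 6, O(hold_funds → ¬timestamp_key), the K-axiom yields O(¬timestamp_key).
Premise 2, O(open_valve → timestamp_key), contraposes to O(¬timestamp_key → ¬open_valve); with O(¬timestamp_key) we get O(¬open_valve).
Premises 1, 5, 7, 8, 10 do not contribute to this derivation.
So O(¬open_valve) holds, i.e. F(open_valve). The claim follows.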